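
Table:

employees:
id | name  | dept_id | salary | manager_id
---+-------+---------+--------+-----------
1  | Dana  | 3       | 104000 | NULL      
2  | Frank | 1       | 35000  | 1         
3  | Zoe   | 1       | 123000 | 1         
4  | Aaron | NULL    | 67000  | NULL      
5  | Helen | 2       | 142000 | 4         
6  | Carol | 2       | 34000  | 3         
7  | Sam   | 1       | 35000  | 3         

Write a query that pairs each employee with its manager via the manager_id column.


This is a self-join: employees is joined to a second copy of itself, matching each row's manager_id to another row's id. Use LEFT JOIN so rows with manager_id=NULL are kept.
  - employee 1 (Dana): manager_id=NULL -> NULL
  - employee 2 (Frank): manager_id=1 -> Dana
  - employee 3 (Zoe): manager_id=1 -> Dana
  - employee 4 (Aaron): manager_id=NULL -> NULL
  - employee 5 (Helen): manager_id=4 -> Aaron
  - employee 6 (Carol): manager_id=3 -> Zoe
  - employee 7 (Sam): manager_id=3 -> Zoe

SQL:
SELECT a.name AS item, b.name AS manager
FROM employees a
LEFT JOIN employees b ON a.manager_id = b.id

Result:
item  | manager
------+--------
Dana  | NULL   
Frank | Dana   
Zoe   | Dana   
Aaron | NULL   
Helen | Aaron  
Carol | Zoe    
Sam   | Zoe    


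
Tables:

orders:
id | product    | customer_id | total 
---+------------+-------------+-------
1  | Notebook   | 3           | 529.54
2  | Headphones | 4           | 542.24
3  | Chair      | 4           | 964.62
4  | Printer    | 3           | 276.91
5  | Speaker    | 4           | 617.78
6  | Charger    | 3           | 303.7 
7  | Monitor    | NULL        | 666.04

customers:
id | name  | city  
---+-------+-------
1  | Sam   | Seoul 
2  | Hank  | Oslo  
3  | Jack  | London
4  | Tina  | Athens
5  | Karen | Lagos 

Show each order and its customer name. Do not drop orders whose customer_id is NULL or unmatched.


LEFT JOIN keeps every row from orders (the left table); where customer_id has no match in customers, the customer columns become NULL. Walk through each order:
  - order 1 (Notebook): customer_id=3 -> matches Jack
  - order 2 (Headphones): customer_id=4 -> matches Tina
  - order 3 (Chair): customer_id=4 -> matches Tina
  - order 4 (Printer): customer_id=3 -> matches Jack
  - order 5 (Speaker): customer_id=4 -> matches Tina
  - order 6 (Charger): customer_id=3 -> matches Jack
  - order 7 (Monitor): customer_id=NULL, no match -> kept with NULL
All 7 rows appear; 1 has NULL customer.

SQL:
SELECT a.product, b.name AS customer
FROM orders a
LEFT JOIN customers b ON a.customer_id = b.id

Result:
product    | customer
-----------+---------
Notebook   | Jack    
Headphones | Tina    
Chair      | Tina    
Printer    | Jack    
Speaker    | Tina    
Charger    | Jack    
Monitor    | NULL    


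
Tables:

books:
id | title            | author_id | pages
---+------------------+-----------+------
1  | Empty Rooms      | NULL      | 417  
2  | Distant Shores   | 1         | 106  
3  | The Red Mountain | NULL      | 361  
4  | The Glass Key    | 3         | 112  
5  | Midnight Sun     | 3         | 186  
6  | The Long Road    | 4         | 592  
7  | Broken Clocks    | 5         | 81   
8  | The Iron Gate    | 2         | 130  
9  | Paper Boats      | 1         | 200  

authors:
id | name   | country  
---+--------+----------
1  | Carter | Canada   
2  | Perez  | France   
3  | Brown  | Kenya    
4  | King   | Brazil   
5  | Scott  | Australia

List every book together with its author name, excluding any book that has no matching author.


INNER JOIN keeps only books rows whose author_id matches an id in authors. Walk through each book:
  - book 1 (Empty Rooms): author_id=NULL, no match -> dropped
  - book 2 (Distant Shores): author_id=1 -> matches Carter
  - book 3 (The Red Mountain): author_id=NULL, no match -> dropped
  - book 4 (The Glass Key): author_id=3 -> matches Brown
  - book 5 (Midnight Sun): author_id=3 -> matches Brown
  - book 6 (The Long Road): author_id=4 -> matches King
  - book 7 (Broken Clocks): author_id=5 -> matches Scott
  - book 8 (The Iron Gate): author_id=2 -> matches Perez
  - book 9 (Paper Boats): author_id=1 -> matches Carter
So 2 of 9 rows are dropped.

SQL:
SELECT a.title, b.name AS author
FROM books a
INNER JOIN authors b ON a.author_id = b.id

Result:
title          | author
---------------+-------
Distant Shores | Carter
The Glass Key  | Brown 
Midnight Sun   | Brown 
The Long Road  | King  
Broken Clocks  | Scott 
The Iron Gate  | Perez 
Paper Boats    | Carter


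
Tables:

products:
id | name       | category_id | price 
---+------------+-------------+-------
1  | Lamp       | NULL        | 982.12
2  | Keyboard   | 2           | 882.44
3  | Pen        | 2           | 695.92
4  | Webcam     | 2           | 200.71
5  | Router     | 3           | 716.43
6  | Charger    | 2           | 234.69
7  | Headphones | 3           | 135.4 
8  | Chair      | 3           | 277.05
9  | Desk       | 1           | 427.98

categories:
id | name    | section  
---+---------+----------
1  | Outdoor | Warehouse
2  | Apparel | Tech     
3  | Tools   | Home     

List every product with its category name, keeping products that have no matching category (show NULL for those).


LEFT JOIN keeps every row from products (the left table); where category_id has no match in categories, the category columns become NULL. Walk through each product:
  - product 1 (Lamp): category_id=NULL, no match -> kept with NULL
  - product 2 (Keyboard): category_id=2 -> matches Apparel
  - product 3 (Pen): category_id=2 -> matches Apparel
  - product 4 (Webcam): category_id=2 -> matches Apparel
  - product 5 (Router): category_id=3 -> matches Tools
  - product 6 (Charger): category_id=2 -> matches Apparel
  - product 7 (Headphones): category_id=3 -> matches Tools
  - product 8 (Chair): category_id=3 -> matches Tools
  - product 9 (Desk): category_id=1 -> matches Outdoor
All 9 rows appear; 1 has NULL category.

SQL:
SELECT a.name, b.name AS category
FROM products a
LEFT JOIN categories b ON a.category_id = b.id

Result:
name       | category
-----------+---------
Lamp       | NULL    
Keyboard   | Apparel 
Pen        | Apparel 
Webcam     | Apparel 
Router     | Tools   
Charger    | Apparel 
Headphones | Tools   
Chair      | Tools   
Desk       | Outdoor 


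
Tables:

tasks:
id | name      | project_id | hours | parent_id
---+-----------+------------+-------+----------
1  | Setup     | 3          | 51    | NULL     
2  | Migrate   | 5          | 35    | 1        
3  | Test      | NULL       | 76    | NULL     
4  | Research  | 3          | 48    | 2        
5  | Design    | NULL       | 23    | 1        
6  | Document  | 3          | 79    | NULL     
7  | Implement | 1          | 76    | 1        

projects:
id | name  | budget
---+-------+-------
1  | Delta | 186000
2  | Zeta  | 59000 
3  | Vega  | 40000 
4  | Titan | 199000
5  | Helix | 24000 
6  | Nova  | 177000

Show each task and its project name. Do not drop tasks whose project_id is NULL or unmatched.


LEFT JOIN keeps every row from tasks (the left table); where project_id has no match in projects, the project columns become NULL. Walk through each task:
  - task 1 (Setup): project_id=3 -> matches Vega
  - task 2 (Migrate): project_id=5 -> matches Helix
  - task 3 (Test): project_id=NULL, no match -> kept with NULL
  - task 4 (Research): project_id=3 -> matches Vega
  - task 5 (Design): project_id=NULL, no match -> kept with NULL
  - task 6 (Document): project_id=3 -> matches Vega
  - task 7 (Implement): project_id=1 -> matches Delta
All 7 rows appear; 2 have NULL project.

SQL:
SELECT a.name, b.name AS project
FROM tasks a
LEFT JOIN projects b ON a.project_id = b.id

Result:
name      | project
----------+--------
Setup     | Vega   
Migrate   | Helix  
Test      | NULL   
Research  | Vega   
Design    | NULL   
Document  | Vega   
Implement | Delta  


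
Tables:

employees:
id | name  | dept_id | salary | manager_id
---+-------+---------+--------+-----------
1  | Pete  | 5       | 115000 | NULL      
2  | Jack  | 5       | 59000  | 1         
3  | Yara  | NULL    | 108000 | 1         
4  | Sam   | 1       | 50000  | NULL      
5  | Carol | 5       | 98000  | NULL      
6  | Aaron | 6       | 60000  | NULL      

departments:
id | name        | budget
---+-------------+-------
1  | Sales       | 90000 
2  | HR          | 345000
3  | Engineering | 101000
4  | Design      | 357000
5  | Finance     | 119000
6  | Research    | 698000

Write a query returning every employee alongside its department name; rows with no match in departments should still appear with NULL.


LEFT JOIN keeps every row from employees (the left table); where dept_id has no match in departments, the department columns become NULL. Walk through each employee:
  - employee 1 (Pete): dept_id=5 -> matches Finance
  - employee 2 (Jack): dept_id=5 -> matches Finance
  - employee 3 (Yara): dept_id=NULL, no match -> kept with NULL
  - employee 4 (Sam): dept_id=1 -> matches Sales
  - employee 5 (Carol): dept_id=5 -> matches Finance
  - employee 6 (Aaron): dept_id=6 -> matches Research
All 6 rows appear; 1 has NULL department.

SQL:
SELECT a.name, b.name AS department
FROM employees a
LEFT JOIN departments b ON a.dept_id = b.id

Result:
name  | department
------+-----------
Pete  | Finance   
Jack  | Finance   
Yara  | NULL      
Sam   | Sales     
Carol | Finance   
Aaron | Research  


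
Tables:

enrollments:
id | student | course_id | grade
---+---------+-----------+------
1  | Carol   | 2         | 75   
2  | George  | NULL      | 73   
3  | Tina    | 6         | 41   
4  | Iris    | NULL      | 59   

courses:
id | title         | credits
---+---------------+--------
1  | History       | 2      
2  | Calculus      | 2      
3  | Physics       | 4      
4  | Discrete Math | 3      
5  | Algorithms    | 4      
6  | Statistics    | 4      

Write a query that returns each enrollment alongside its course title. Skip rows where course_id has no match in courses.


INNER JOIN keeps only enrollments rows whose course_id matches an id in courses. Walk through each enrollment:
  - enrollment 1 (Carol): course_id=2 -> matches Calculus
  - enrollment 2 (George): course_id=NULL, no match -> dropped
  - enrollment 3 (Tina): course_id=6 -> matches Statistics
  - enrollment 4 (Iris): course_id=NULL, no match -> dropped
So 2 of 4 rows are dropped.

SQL:
SELECT a.student, b.title AS course
FROM enrollments a
INNER JOIN courses b ON a.course_id = b.id

Result:
student | course    
--------+-----------
Carol   | Calculus  
Tina    | Statistics


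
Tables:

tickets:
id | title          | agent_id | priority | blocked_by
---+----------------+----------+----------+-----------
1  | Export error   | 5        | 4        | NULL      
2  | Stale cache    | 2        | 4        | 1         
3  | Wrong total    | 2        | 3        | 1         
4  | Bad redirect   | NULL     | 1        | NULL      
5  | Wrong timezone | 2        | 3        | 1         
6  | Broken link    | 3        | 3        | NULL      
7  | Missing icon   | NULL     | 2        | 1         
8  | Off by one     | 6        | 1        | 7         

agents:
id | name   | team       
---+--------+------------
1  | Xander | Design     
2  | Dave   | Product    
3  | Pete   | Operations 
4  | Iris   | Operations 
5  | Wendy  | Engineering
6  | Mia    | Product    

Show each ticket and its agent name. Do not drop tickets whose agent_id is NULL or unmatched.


LEFT JOIN keeps every row from tickets (the left table); where agent_id has no match in agents, the agent columns become NULL. Walk through each ticket:
  - ticket 1 (Export error): agent_id=5 -> matches Wendy
  - ticket 2 (Stale cache): agent_id=2 -> matches Dave
  - ticket 3 (Wrong total): agent_id=2 -> matches Dave
  - ticket 4 (Bad redirect): agent_id=NULL, no match -> kept with NULL
  - ticket 5 (Wrong timezone): agent_id=2 -> matches Dave
  - ticket 6 (Broken link): agent_id=3 -> matches Pete
  - ticket 7 (Missing icon): agent_id=NULL, no match -> kept with NULL
  - ticket 8 (Off by one): agent_id=6 -> matches Mia
All 8 rows appear; 2 have NULL agent.

SQL:
SELECT a.title, b.name AS agent
FROM tickets a
LEFT JOIN agents b ON a.agent_id = b.id

Result:
title          | agent
---------------+------
Export error   | Wendy
Stale cache    | Dave 
Wrong total    | Dave 
Bad redirect   | NULL 
Wrong timezone | Dave 
Broken link    | Pete 
Missing icon   | NULL 
Off by one     | Mia  


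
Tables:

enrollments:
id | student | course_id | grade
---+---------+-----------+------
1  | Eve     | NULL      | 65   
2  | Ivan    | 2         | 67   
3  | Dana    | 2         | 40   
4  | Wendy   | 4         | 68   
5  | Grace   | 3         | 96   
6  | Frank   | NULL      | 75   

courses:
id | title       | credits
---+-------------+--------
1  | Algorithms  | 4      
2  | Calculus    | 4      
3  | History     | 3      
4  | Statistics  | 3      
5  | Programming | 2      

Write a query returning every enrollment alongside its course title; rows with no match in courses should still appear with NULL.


LEFT JOIN keeps every row from enrollments (the left table); where course_id has no match in courses, the course columns become NULL. Walk through each enrollment:
  - enrollment 1 (Eve): course_id=NULL, no match -> kept with NULL
  - enrollment 2 (Ivan): course_id=2 -> matches Calculus
  - enrollment 3 (Dana): course_id=2 -> matches Calculus
  - enrollment 4 (Wendy): course_id=4 -> matches Statistics
  - enrollment 5 (Grace): course_id=3 -> matches History
  - enrollment 6 (Frank): course_id=NULL, no match -> kept with NULL
All 6 rows appear; 2 have NULL course.

SQL:
SELECT a.student, b.title AS course
FROM enrollments a
LEFT JOIN courses b ON a.course_id = b.id

Result:
student | course    
--------+-----------
Eve     | NULL      
Ivan    | Calculus  
Dana    | Calculus  
Wendy   | Statistics
Grace   | History   
Frank   | NULL      


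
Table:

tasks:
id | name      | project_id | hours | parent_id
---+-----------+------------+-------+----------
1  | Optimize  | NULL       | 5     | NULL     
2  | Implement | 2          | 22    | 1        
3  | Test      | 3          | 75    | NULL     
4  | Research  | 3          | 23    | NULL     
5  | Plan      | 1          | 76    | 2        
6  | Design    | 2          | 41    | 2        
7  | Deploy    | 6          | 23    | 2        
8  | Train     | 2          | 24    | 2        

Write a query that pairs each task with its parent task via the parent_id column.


This is a self-join: tasks is joined to a second copy of itself, matching each row's parent_id to another row's id. Use LEFT JOIN so rows with parent_id=NULL are kept.
  - task 1 (Optimize): parent_id=NULL -> NULL
  - task 2 (Implement): parent_id=1 -> Optimize
  - task 3 (Test): parent_id=NULL -> NULL
  - task 4 (Research): parent_id=NULL -> NULL
  - task 5 (Plan): parent_id=2 -> Implement
  - task 6 (Design): parent_id=2 -> Implement
  - task 7 (Deploy): parent_id=2 -> Implement
  - task 8 (Train): parent_id=2 -> Implement

SQL:
SELECT a.name AS item, b.name AS parent
FROM tasks a
LEFT JOIN tasks b ON a.parent_id = b.id

Result:
item      | parent   
----------+----------
Optimize  | NULL     
Implement | Optimize 
Test      | NULL     
Research  | NULL     
Plan      | Implement
Design    | Implement
Deploy    | Implement
Train     | Implement


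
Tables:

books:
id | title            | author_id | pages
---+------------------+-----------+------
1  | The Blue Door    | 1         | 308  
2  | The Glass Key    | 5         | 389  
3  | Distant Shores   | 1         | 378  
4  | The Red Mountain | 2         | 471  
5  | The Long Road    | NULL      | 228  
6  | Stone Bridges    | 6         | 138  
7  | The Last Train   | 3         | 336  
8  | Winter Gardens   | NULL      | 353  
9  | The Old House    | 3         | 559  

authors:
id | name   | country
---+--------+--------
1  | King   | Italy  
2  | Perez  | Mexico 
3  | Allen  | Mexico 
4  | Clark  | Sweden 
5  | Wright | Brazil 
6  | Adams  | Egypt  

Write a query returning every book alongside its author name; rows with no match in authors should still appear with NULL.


LEFT JOIN keeps every row from books (the left table); where author_id has no match in authors, the author columns become NULL. Walk through each book:
  - book 1 (The Blue Door): author_id=1 -> matches King
  - book 2 (The Glass Key): author_id=5 -> matches Wright
  - book 3 (Distant Shores): author_id=1 -> matches King
  - book 4 (The Red Mountain): author_id=2 -> matches Perez
  - book 5 (The Long Road): author_id=NULL, no match -> kept with NULL
  - book 6 (Stone Bridges): author_id=6 -> matches Adams
  - book 7 (The Last Train): author_id=3 -> matches Allen
  - book 8 (Winter Gardens): author_id=NULL, no match -> kept with NULL
  - book 9 (The Old House): author_id=3 -> matches Allen
All 9 rows appear; 2 have NULL author.

SQL:
SELECT a.title, b.name AS author
FROM books a
LEFT JOIN authors b ON a.author_id = b.id

Result:
title            | author
-----------------+-------
The Blue Door    | King  
The Glass Key    | Wright
Distant Shores   | King  
The Red Mountain | Perez 
The Long Road    | NULL  
Stone Bridges    | Adams 
The Last Train   | Allen 
Winter Gardens   | NULL  
The Old House    | Allen 


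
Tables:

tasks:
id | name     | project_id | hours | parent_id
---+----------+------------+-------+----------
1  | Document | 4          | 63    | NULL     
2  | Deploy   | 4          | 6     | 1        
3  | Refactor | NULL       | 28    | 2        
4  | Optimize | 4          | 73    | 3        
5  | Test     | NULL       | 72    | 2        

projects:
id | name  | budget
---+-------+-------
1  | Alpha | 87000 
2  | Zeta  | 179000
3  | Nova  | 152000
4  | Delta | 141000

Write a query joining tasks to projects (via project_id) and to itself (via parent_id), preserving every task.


Two LEFT JOINs from the same base table tasks: one to projects via project_id, one to tasks itself via parent_id. Both are LEFT so every task is preserved.
Match against projects:
  - task 1 (Document): project_id=4 -> matches Delta
  - task 2 (Deploy): project_id=4 -> matches Delta
  - task 3 (Refactor): project_id=NULL, no match -> kept with NULL
  - task 4 (Optimize): project_id=4 -> matches Delta
  - task 5 (Test): project_id=NULL, no match -> kept with NULL
Match against tasks (self):
  - task 1 (Document): parent_id=NULL -> NULL
  - task 2 (Deploy): parent_id=1 -> Document
  - task 3 (Refactor): parent_id=2 -> Deploy
  - task 4 (Optimize): parent_id=3 -> Refactor
  - task 5 (Test): parent_id=2 -> Deploy

SQL:
SELECT a.name, b.name AS project, c.name AS parent
FROM tasks a
LEFT JOIN projects b ON a.project_id = b.id
LEFT JOIN tasks c ON a.parent_id = c.id

Result:
name     | project | parent  
---------+---------+---------
Document | Delta   | NULL    
Deploy   | Delta   | Document
Refactor | NULL    | Deploy  
Optimize | Delta   | Refactor
Test     | NULL    | Deploy  


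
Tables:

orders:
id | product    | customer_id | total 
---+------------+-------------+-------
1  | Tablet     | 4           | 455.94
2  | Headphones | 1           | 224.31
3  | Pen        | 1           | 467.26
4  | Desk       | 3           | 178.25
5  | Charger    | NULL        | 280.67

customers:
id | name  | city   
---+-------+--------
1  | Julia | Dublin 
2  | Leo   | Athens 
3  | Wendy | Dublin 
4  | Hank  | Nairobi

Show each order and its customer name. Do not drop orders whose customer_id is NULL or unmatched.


LEFT JOIN keeps every row from orders (the left table); where customer_id has no match in customers, the customer columns become NULL. Walk through each order:
  - order 1 (Tablet): customer_id=4 -> matches Hank
  - order 2 (Headphones): customer_id=1 -> matches Julia
  - order 3 (Pen): customer_id=1 -> matches Julia
  - order 4 (Desk): customer_id=3 -> matches Wendy
  - order 5 (Charger): customer_id=NULL, no match -> kept with NULL
All 5 rows appear; 1 has NULL customer.

SQL:
SELECT a.product, b.name AS customer
FROM orders a
LEFT JOIN customers b ON a.customer_id = b.id

Result:
product    | customer
-----------+---------
Tablet     | Hank    
Headphones | Julia   
Pen        | Julia   
Desk       | Wendy   
Charger    | NULL    


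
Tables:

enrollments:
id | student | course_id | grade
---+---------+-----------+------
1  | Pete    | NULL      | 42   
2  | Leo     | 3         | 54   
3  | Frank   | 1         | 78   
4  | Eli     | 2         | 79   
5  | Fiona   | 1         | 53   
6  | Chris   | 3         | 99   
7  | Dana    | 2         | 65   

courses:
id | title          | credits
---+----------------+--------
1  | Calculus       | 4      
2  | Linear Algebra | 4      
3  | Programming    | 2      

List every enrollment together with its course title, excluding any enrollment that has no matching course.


INNER JOIN keeps only enrollments rows whose course_id matches an id in courses. Walk through each enrollment:
  - enrollment 1 (Pete): course_id=NULL, no match -> dropped
  - enrollment 2 (Leo): course_id=3 -> matches Programming
  - enrollment 3 (Frank): course_id=1 -> matches Calculus
  - enrollment 4 (Eli): course_id=2 -> matches Linear Algebra
  - enrollment 5 (Fiona): course_id=1 -> matches Calculus
  - enrollment 6 (Chris): course_id=3 -> matches Programming
  - enrollment 7 (Dana): course_id=2 -> matches Linear Algebra
So 1 of 7 rows is dropped.

SQL:
SELECT a.student, b.title AS course
FROM enrollments a
INNER JOIN courses b ON a.course_id = b.id

Result:
student | course        
--------+---------------
Leo     | Programming   
Frank   | Calculus      
Eli     | Linear Algebra
Fiona   | Calculus      
Chris   | Programming   
Dana    | Linear Algebra


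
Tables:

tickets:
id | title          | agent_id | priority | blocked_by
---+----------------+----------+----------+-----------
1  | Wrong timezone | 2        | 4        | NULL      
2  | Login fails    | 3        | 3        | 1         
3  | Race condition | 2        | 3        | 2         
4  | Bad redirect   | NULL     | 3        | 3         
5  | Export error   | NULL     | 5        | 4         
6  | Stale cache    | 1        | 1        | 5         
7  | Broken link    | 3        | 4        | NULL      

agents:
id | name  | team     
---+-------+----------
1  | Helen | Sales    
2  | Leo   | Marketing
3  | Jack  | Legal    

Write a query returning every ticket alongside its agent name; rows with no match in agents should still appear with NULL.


LEFT JOIN keeps every row from tickets (the left table); where agent_id has no match in agents, the agent columns become NULL. Walk through each ticket:
  - ticket 1 (Wrong timezone): agent_id=2 -> matches Leo
  - ticket 2 (Login fails): agent_id=3 -> matches Jack
  - ticket 3 (Race condition): agent_id=2 -> matches Leo
  - ticket 4 (Bad redirect): agent_id=NULL, no match -> kept with NULL
  - ticket 5 (Export error): agent_id=NULL, no match -> kept with NULL
  - ticket 6 (Stale cache): agent_id=1 -> matches Helen
  - ticket 7 (Broken link): agent_id=3 -> matches Jack
All 7 rows appear; 2 have NULL agent.

SQL:
SELECT a.title, b.name AS agent
FROM tickets a
LEFT JOIN agents b ON a.agent_id = b.id

Result:
title          | agent
---------------+------
Wrong timezone | Leo  
Login fails    | Jack 
Race condition | Leo  
Bad redirect   | NULL 
Export error   | NULL 
Stale cache    | Helen
Broken link    | Jack 


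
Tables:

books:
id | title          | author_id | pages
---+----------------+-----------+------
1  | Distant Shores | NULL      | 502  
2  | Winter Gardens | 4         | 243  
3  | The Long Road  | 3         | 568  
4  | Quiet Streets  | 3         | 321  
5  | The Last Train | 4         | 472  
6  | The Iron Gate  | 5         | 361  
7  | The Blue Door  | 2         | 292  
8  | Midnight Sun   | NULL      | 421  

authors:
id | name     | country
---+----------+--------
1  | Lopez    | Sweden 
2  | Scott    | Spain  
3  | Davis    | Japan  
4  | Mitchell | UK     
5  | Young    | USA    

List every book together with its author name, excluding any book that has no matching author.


INNER JOIN keeps only books rows whose author_id matches an id in authors. Walk through each book:
  - book 1 (Distant Shores): author_id=NULL, no match -> dropped
  - book 2 (Winter Gardens): author_id=4 -> matches Mitchell
  - book 3 (The Long Road): author_id=3 -> matches Davis
  - book 4 (Quiet Streets): author_id=3 -> matches Davis
  - book 5 (The Last Train): author_id=4 -> matches Mitchell
  - book 6 (The Iron Gate): author_id=5 -> matches Young
  - book 7 (The Blue Door): author_id=2 -> matches Scott
  - book 8 (Midnight Sun): author_id=NULL, no match -> dropped
So 2 of 8 rows are dropped.

SQL:
SELECT a.title, b.name AS author
FROM books a
INNER JOIN authors b ON a.author_id = b.id

Result:
title          | author  
---------------+---------
Winter Gardens | Mitchell
The Long Road  | Davis   
Quiet Streets  | Davis   
The Last Train | Mitchell
The Iron Gate  | Young   
The Blue Door  | Scott   


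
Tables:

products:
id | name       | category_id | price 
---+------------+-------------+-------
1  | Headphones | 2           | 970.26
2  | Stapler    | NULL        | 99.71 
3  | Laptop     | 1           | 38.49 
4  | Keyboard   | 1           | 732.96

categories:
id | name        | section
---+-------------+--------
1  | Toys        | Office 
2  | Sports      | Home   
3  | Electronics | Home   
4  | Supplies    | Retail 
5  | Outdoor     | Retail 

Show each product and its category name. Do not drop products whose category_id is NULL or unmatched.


LEFT JOIN keeps every row from products (the left table); where category_id has no match in categories, the category columns become NULL. Walk through each product:
  - product 1 (Headphones): category_id=2 -> matches Sports
  - product 2 (Stapler): category_id=NULL, no match -> kept with NULL
  - product 3 (Laptop): category_id=1 -> matches Toys
  - product 4 (Keyboard): category_id=1 -> matches Toys
All 4 rows appear; 1 has NULL category.

SQL:
SELECT a.name, b.name AS category
FROM products a
LEFT JOIN categories b ON a.category_id = b.id

Result:
name       | category
-----------+---------
Headphones | Sports  
Stapler    | NULL    
Laptop     | Toys    
Keyboard   | Toys    


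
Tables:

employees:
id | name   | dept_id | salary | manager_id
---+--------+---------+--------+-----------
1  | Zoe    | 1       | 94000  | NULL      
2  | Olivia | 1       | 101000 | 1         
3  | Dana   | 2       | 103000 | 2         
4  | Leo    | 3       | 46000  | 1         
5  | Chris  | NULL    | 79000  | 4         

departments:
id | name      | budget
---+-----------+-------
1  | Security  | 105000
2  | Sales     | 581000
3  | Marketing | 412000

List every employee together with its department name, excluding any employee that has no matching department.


INNER JOIN keeps only employees rows whose dept_id matches an id in departments. Walk through each employee:
  - employee 1 (Zoe): dept_id=1 -> matches Security
  - employee 2 (Olivia): dept_id=1 -> matches Security
  - employee 3 (Dana): dept_id=2 -> matches Sales
  - employee 4 (Leo): dept_id=3 -> matches Marketing
  - employee 5 (Chris): dept_id=NULL, no match -> dropped
So 1 of 5 rows is dropped.

SQL:
SELECT a.name, b.name AS department
FROM employees a
INNER JOIN departments b ON a.dept_id = b.id

Result:
name   | department
-------+-----------
Zoe    | Security  
Olivia | Security  
Dana   | Sales     
Leo    | Marketing 


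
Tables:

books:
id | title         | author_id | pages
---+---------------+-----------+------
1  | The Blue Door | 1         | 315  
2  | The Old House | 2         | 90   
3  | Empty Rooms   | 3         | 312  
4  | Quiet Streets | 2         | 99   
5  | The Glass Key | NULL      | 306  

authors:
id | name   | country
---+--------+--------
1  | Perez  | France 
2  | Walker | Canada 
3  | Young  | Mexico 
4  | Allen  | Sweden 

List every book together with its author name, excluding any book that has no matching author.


INNER JOIN keeps only books rows whose author_id matches an id in authors. Walk through each book:
  - book 1 (The Blue Door): author_id=1 -> matches Perez
  - book 2 (The Old House): author_id=2 -> matches Walker
  - book 3 (Empty Rooms): author_id=3 -> matches Young
  - book 4 (Quiet Streets): author_id=2 -> matches Walker
  - book 5 (The Glass Key): author_id=NULL, no match -> dropped
So 1 of 5 rows is dropped.

SQL:
SELECT a.title, b.name AS author
FROM books a
INNER JOIN authors b ON a.author_id = b.id

Result:
title         | author
--------------+-------
The Blue Door | Perez 
The Old House | Walker
Empty Rooms   | Young 
Quiet Streets | Walker


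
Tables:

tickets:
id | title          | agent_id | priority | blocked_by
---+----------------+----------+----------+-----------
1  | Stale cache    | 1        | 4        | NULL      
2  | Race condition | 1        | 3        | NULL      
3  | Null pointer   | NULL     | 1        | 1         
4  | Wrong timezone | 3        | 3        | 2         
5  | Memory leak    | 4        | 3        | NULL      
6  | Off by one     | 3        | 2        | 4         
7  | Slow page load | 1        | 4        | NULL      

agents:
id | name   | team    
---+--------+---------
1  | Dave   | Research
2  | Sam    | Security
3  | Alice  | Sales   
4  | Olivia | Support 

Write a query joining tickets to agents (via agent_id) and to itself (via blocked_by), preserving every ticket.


Two LEFT JOINs from the same base table tickets: one to agents via agent_id, one to tickets itself via blocked_by. Both are LEFT so every ticket is preserved.
Match against agents:
  - ticket 1 (Stale cache): agent_id=1 -> matches Dave
  - ticket 2 (Race condition): agent_id=1 -> matches Dave
  - ticket 3 (Null pointer): agent_id=NULL, no match -> kept with NULL
  - ticket 4 (Wrong timezone): agent_id=3 -> matches Alice
  - ticket 5 (Memory leak): agent_id=4 -> matches Olivia
  - ticket 6 (Off by one): agent_id=3 -> matches Alice
  - ticket 7 (Slow page load): agent_id=1 -> matches Dave
Match against tickets (self):
  - ticket 1 (Stale cache): blocked_by=NULL -> NULL
  - ticket 2 (Race condition): blocked_by=NULL -> NULL
  - ticket 3 (Null pointer): blocked_by=1 -> Stale cache
  - ticket 4 (Wrong timezone): blocked_by=2 -> Race condition
  - ticket 5 (Memory leak): blocked_by=NULL -> NULL
  - ticket 6 (Off by one): blocked_by=4 -> Wrong timezone
  - ticket 7 (Slow page load): blocked_by=NULL -> NULL

SQL:
SELECT a.title, b.name AS agent, c.title AS blocked_by
FROM tickets a
LEFT JOIN agents b ON a.agent_id = b.id
LEFT JOIN tickets c ON a.blocked_by = c.id

Result:
title          | agent  | blocked_by    
---------------+--------+---------------
Stale cache    | Dave   | NULL          
Race condition | Dave   | NULL          
Null pointer   | NULL   | Stale cache   
Wrong timezone | Alice  | Race condition
Memory leak    | Olivia | NULL          
Off by one     | Alice  | Wrong timezone
Slow page load | Dave   | NULL          


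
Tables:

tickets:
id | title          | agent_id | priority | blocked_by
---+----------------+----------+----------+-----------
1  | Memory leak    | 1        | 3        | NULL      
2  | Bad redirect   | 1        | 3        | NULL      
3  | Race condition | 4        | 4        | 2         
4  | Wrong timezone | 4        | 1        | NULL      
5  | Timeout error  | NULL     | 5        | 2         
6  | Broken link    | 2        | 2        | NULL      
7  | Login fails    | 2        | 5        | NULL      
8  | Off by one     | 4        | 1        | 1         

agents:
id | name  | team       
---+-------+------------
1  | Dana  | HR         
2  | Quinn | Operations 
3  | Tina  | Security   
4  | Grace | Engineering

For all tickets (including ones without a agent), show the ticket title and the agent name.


LEFT JOIN keeps every row from tickets (the left table); where agent_id has no match in agents, the agent columns become NULL. Walk through each ticket:
  - ticket 1 (Memory leak): agent_id=1 -> matches Dana
  - ticket 2 (Bad redirect): agent_id=1 -> matches Dana
  - ticket 3 (Race condition): agent_id=4 -> matches Grace
  - ticket 4 (Wrong timezone): agent_id=4 -> matches Grace
  - ticket 5 (Timeout error): agent_id=NULL, no match -> kept with NULL
  - ticket 6 (Broken link): agent_id=2 -> matches Quinn
  - ticket 7 (Login fails): agent_id=2 -> matches Quinn
  - ticket 8 (Off by one): agent_id=4 -> matches Grace
All 8 rows appear; 1 has NULL agent.

SQL:
SELECT a.title, b.name AS agent
FROM tickets a
LEFT JOIN agents b ON a.agent_id = b.id

Result:
title          | agent
---------------+------
Memory leak    | Dana 
Bad redirect   | Dana 
Race condition | Grace
Wrong timezone | Grace
Timeout error  | NULL 
Broken link    | Quinn
Login fails    | Quinn
Off by one     | Grace


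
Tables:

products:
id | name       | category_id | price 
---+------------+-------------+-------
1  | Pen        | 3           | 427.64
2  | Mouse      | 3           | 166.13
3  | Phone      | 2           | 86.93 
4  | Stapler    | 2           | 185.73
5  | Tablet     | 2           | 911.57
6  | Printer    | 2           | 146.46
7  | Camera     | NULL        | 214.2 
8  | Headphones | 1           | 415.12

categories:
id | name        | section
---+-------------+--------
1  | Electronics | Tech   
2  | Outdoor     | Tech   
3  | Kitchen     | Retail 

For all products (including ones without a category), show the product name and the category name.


LEFT JOIN keeps every row from products (the left table); where category_id has no match in categories, the category columns become NULL. Walk through each product:
  - product 1 (Pen): category_id=3 -> matches Kitchen
  - product 2 (Mouse): category_id=3 -> matches Kitchen
  - product 3 (Phone): category_id=2 -> matches Outdoor
  - product 4 (Stapler): category_id=2 -> matches Outdoor
  - product 5 (Tablet): category_id=2 -> matches Outdoor
  - product 6 (Printer): category_id=2 -> matches Outdoor
  - product 7 (Camera): category_id=NULL, no match -> kept with NULL
  - product 8 (Headphones): category_id=1 -> matches Electronics
All 8 rows appear; 1 has NULL category.

SQL:
SELECT a.name, b.name AS category
FROM products a
LEFT JOIN categories b ON a.category_id = b.id

Result:
name       | category   
-----------+------------
Pen        | Kitchen    
Mouse      | Kitchen    
Phone      | Outdoor    
Stapler    | Outdoor    
Tablet     | Outdoor    
Printer    | Outdoor    
Camera     | NULL       
Headphones | Electronics


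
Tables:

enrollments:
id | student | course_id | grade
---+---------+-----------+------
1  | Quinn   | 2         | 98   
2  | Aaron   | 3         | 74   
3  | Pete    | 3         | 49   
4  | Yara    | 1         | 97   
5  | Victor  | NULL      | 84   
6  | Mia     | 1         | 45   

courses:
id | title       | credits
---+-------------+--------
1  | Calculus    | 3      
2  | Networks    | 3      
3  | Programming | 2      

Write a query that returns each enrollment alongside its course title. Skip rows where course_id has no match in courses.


INNER JOIN keeps only enrollments rows whose course_id matches an id in courses. Walk through each enrollment:
  - enrollment 1 (Quinn): course_id=2 -> matches Networks
  - enrollment 2 (Aaron): course_id=3 -> matches Programming
  - enrollment 3 (Pete): course_id=3 -> matches Programming
  - enrollment 4 (Yara): course_id=1 -> matches Calculus
  - enrollment 5 (Victor): course_id=NULL, no match -> dropped
  - enrollment 6 (Mia): course_id=1 -> matches Calculus
So 1 of 6 rows is dropped.

SQL:
SELECT a.student, b.title AS course
FROM enrollments a
INNER JOIN courses b ON a.course_id = b.id

Result:
student | course     
--------+------------
Quinn   | Networks   
Aaron   | Programming
Pete    | Programming
Yara    | Calculus   
Mia     | Calculus   


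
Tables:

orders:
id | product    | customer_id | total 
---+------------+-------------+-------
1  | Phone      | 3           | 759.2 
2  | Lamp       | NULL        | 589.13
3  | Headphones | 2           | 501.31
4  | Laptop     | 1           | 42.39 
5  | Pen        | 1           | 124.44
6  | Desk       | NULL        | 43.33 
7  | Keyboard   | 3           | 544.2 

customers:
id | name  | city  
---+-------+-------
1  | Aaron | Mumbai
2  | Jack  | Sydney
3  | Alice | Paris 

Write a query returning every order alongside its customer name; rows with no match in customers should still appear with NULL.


LEFT JOIN keeps every row from orders (the left table); where customer_id has no match in customers, the customer columns become NULL. Walk through each order:
  - order 1 (Phone): customer_id=3 -> matches Alice
  - order 2 (Lamp): customer_id=NULL, no match -> kept with NULL
  - order 3 (Headphones): customer_id=2 -> matches Jack
  - order 4 (Laptop): customer_id=1 -> matches Aaron
  - order 5 (Pen): customer_id=1 -> matches Aaron
  - order 6 (Desk): customer_id=NULL, no match -> kept with NULL
  - order 7 (Keyboard): customer_id=3 -> matches Alice
All 7 rows appear; 2 have NULL customer.

SQL:
SELECT a.product, b.name AS customer
FROM orders a
LEFT JOIN customers b ON a.customer_id = b.id

Result:
product    | customer
-----------+---------
Phone      | Alice   
Lamp       | NULL    
Headphones | Jack    
Laptop     | Aaron   
Pen        | Aaron   
Desk       | NULL    
Keyboard   | Alice   


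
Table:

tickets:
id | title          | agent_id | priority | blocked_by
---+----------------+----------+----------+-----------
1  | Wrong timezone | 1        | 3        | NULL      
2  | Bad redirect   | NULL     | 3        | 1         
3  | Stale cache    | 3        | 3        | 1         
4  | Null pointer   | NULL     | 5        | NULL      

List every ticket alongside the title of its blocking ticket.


This is a self-join: tickets is joined to a second copy of itself, matching each row's blocked_by to another row's id. Use LEFT JOIN so rows with blocked_by=NULL are kept.
  - ticket 1 (Wrong timezone): blocked_by=NULL -> NULL
  - ticket 2 (Bad redirect): blocked_by=1 -> Wrong timezone
  - ticket 3 (Stale cache): blocked_by=1 -> Wrong timezone
  - ticket 4 (Null pointer): blocked_by=NULL -> NULL

SQL:
SELECT a.title AS item, b.title AS blocked_by
FROM tickets a
LEFT JOIN tickets b ON a.blocked_by = b.id

Result:
item           | blocked_by    
---------------+---------------
Wrong timezone | NULL          
Bad redirect   | Wrong timezone
Stale cache    | Wrong timezone
Null pointer   | NULL          


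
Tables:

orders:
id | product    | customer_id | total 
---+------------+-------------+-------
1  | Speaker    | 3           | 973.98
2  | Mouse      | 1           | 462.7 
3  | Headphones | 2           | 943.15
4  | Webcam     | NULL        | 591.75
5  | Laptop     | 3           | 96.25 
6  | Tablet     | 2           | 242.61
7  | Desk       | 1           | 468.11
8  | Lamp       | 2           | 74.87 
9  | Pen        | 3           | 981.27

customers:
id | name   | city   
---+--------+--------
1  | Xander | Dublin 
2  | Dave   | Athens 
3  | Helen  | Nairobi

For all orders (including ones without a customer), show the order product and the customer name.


LEFT JOIN keeps every row from orders (the left table); where customer_id has no match in customers, the customer columns become NULL. Walk through each order:
  - order 1 (Speaker): customer_id=3 -> matches Helen
  - order 2 (Mouse): customer_id=1 -> matches Xander
  - order 3 (Headphones): customer_id=2 -> matches Dave
  - order 4 (Webcam): customer_id=NULL, no match -> kept with NULL
  - order 5 (Laptop): customer_id=3 -> matches Helen
  - order 6 (Tablet): customer_id=2 -> matches Dave
  - order 7 (Desk): customer_id=1 -> matches Xander
  - order 8 (Lamp): customer_id=2 -> matches Dave
  - order 9 (Pen): customer_id=3 -> matches Helen
All 9 rows appear; 1 has NULL customer.

SQL:
SELECT a.product, b.name AS customer
FROM orders a
LEFT JOIN customers b ON a.customer_id = b.id

Result:
product    | customer
-----------+---------
Speaker    | Helen   
Mouse      | Xander  
Headphones | Dave    
Webcam     | NULL    
Laptop     | Helen   
Tablet     | Dave    
Desk       | Xander  
Lamp       | Dave    
Pen        | Helen   


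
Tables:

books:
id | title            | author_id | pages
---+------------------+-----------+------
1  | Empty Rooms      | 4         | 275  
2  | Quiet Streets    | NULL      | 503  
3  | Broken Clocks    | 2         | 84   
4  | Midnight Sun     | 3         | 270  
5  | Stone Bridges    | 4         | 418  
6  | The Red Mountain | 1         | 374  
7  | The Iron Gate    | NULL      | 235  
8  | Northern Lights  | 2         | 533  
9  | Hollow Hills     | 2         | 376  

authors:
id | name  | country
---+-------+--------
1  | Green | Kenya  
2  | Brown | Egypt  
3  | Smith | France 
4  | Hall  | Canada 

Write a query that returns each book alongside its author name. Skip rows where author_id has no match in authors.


INNER JOIN keeps only books rows whose author_id matches an id in authors. Walk through each book:
  - book 1 (Empty Rooms): author_id=4 -> matches Hall
  - book 2 (Quiet Streets): author_id=NULL, no match -> dropped
  - book 3 (Broken Clocks): author_id=2 -> matches Brown
  - book 4 (Midnight Sun): author_id=3 -> matches Smith
  - book 5 (Stone Bridges): author_id=4 -> matches Hall
  - book 6 (The Red Mountain): author_id=1 -> matches Green
  - book 7 (The Iron Gate): author_id=NULL, no match -> dropped
  - book 8 (Northern Lights): author_id=2 -> matches Brown
  - book 9 (Hollow Hills): author_id=2 -> matches Brown
So 2 of 9 rows are dropped.

SQL:
SELECT a.title, b.name AS author
FROM books a
INNER JOIN authors b ON a.author_id = b.id

Result:
title            | author
-----------------+-------
Empty Rooms      | Hall  
Broken Clocks    | Brown 
Midnight Sun     | Smith 
Stone Bridges    | Hall  
The Red Mountain | Green 
Northern Lights  | Brown 
Hollow Hills     | Brown 
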